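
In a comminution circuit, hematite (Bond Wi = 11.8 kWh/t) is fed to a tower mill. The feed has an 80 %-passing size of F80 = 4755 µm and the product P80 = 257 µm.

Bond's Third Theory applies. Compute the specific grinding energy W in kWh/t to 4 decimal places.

W = 10·Wi·[P80^(−½) − F80^(−½)]
1/√257 = 0.062378;  1/√4755 = 0.014502
W = 10·11.8·(0.062378 − 0.014502) = 5.6494 kWh/t

W = 5.6494 kWh/t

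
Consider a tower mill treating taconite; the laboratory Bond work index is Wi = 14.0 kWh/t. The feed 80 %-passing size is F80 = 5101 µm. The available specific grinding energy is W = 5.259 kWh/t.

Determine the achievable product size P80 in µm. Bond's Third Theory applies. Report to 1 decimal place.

Bond: W = 10·Wi·(1/√P80 − 1/√F80)
⇒ 1/√P80 = W/(10·Wi) + 1/√F80
  = 5.2590/(10·14.0) + 1/√5101 = 0.037564 + 0.014001 = 0.051566
P80 = (1/0.051566)² = 19.3927² = 376.08 µm

P80 = 376.1 µm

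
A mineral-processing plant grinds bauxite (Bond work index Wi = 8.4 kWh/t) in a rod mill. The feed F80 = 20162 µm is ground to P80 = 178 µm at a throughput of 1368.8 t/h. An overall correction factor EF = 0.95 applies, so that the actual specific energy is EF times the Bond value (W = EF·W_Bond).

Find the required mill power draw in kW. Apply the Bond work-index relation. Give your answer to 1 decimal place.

W = 10 Wi (P80^-0.5 − F80^-0.5)
W = 10·8.4·(1/√178 − 1/√20162) = 10·8.4·(0.067911) = 5.7045 kWh/t
W_actual = 0.95 × 5.7045 = 5.4193 kWh/t
P_mill = W·ṁ = 5.4193·1368.8 = 7417.9 kW

P = 7417.9 kW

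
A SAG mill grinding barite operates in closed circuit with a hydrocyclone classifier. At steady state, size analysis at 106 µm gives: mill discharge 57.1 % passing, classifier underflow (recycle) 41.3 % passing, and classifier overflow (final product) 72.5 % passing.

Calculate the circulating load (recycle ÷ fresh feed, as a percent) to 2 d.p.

CL = 97.47 %

Classifier node, passing 106 µm:
Fd + Rd = Ru + Fo ⇒ R/F = (o−d)/(d−u)
r = (72.5 − 57.1)/(57.1 − 41.3) = 15.4/15.8 = 0.9747
CL = 100·r = 97.47 %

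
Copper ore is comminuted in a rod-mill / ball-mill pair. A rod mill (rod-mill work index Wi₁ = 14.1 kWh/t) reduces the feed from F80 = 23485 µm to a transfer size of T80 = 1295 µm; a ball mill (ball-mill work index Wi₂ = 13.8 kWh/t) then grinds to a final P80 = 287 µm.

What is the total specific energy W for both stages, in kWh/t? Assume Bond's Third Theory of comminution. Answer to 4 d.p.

W_Bond = 10·Wi·(1/√P₈₀ − 1/√F₈₀)
Stage 1 (23485→1295 µm, Wi₁=14.1): W₁ = 10·14.1·(0.027789 − 0.006525) = 2.9981 kWh/t
Stage 2 (1295→287 µm, Wi₂=13.8): W₂ = 10·13.8·(0.059028 − 0.027789) = 4.3111 kWh/t
W = W₁ + W₂ = 2.9981 + 4.3111 = 7.3092 kWh/t

W = 7.3092 kWh/t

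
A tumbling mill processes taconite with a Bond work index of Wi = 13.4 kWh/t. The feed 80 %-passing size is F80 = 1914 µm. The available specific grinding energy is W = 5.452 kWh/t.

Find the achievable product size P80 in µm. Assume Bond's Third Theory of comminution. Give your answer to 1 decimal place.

P80 = 247.7 µm

W = 10·Wi·[P80^(−½) − F80^(−½)]
P80^(−½) = W/(10 Wi) + F80^(−½)
  = 5.4520/(10·13.4) + 1/√1914 = 0.040687 + 0.022858 = 0.063544
P80 = (1/0.063544)² = 15.7371² = 247.66 µm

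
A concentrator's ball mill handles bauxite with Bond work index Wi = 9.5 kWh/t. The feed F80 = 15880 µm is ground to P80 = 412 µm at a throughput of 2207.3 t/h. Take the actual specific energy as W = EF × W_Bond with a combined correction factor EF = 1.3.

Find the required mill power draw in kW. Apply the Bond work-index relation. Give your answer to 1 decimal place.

P = 11266.9 kW

W = 10 Wi (P80^-0.5 − F80^-0.5)
W = 10·9.5·(1/√412 − 1/√15880) = 10·9.5·(0.041331) = 3.9264 kWh/t
W_actual = 1.3 × 3.9264 = 5.1044 kWh/t
Power = W × throughput = 5.1044 kWh/t × 2207.3 t/h = 11266.9 kW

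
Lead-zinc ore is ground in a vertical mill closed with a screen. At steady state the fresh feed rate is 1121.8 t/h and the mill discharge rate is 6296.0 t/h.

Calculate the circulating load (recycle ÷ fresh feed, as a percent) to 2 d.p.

M = F + R at steady state, so:
R = M − F = 6296.0 − 1121.8 = 5174.2 t/h
CL = 100·R/F = 100·5174.2/1121.8 = 461.24 %

CL = 461.24 %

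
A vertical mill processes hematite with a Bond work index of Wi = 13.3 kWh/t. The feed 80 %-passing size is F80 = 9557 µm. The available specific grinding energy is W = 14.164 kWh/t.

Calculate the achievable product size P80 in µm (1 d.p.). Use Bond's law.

W = 10 Wi / √P80 − 10 Wi / √F80
⇒ 1/√P80 = W/(10·Wi) + 1/√F80
  = 14.1640/(10·13.3) + 1/√9557 = 0.106496 + 0.010229 = 0.116725
P80 = (1/0.116725)² = 8.5671² = 73.40 µm

P80 = 73.4 µm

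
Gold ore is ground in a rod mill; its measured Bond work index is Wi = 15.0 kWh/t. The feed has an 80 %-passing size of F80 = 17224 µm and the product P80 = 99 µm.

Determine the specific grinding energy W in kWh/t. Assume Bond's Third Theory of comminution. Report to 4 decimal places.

W = 10·Wi·[P80^(−½) − F80^(−½)]
1/√99 = 0.100504;  1/√17224 = 0.007620
W = 10·15.0·(0.100504 − 0.007620) = 13.9326 kWh/t

W = 13.9326 kWh/t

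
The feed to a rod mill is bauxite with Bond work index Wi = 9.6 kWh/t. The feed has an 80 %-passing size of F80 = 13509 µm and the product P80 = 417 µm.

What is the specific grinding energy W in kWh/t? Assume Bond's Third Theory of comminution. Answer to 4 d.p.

W = 10 Wi (P80^-0.5 − F80^-0.5)
1/√417 = 0.048970;  1/√13509 = 0.008604
W = 10·9.6·(0.048970 − 0.008604) = 3.8752 kWh/t

W = 3.8752 kWh/t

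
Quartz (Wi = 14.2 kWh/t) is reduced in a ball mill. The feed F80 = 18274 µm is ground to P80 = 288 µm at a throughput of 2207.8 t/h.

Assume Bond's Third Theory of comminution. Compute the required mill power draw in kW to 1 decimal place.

W = 10·Wi·(P80^(-½) − F80^(-½))
W = 10·14.2·(1/√288 − 1/√18274) = 10·14.2·(0.051528) = 7.3170 kWh/t
Mill draw = 7.3170 × 2207.8 = 16154.4 kW

P = 16154.4 kW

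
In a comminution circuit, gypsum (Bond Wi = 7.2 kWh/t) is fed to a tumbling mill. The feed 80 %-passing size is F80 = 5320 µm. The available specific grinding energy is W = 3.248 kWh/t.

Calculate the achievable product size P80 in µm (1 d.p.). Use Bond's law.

P80 = 289.0 µm

W = 10·Wi·(P80^(-½) − F80^(-½))
⇒ 1/√P80 = W/(10 Wi) + 1/√F80
  = 3.2480/(10·7.2) + 1/√5320 = 0.045111 + 0.013710 = 0.058821
P80 = (1/0.058821)² = 17.0006² = 289.02 µm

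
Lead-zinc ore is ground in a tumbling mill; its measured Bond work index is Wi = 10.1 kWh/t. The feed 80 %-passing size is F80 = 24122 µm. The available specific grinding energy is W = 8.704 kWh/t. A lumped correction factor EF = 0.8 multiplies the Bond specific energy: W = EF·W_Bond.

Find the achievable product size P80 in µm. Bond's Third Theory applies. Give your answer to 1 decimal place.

Bond: W = 10·Wi·(1/√P80 − 1/√F80)
W_Bond = W / EF = 8.704 / 0.8 = 10.8800 kWh/t
1/√P80 = 1/√F80 + W_Bond/(10·Wi)
  = 10.8800/(10·10.1) + 1/√24122 = 0.107723 + 0.006439 = 0.114161
P80 = (1/0.114161)² = 8.7595² = 76.73 µm

P80 = 76.7 µm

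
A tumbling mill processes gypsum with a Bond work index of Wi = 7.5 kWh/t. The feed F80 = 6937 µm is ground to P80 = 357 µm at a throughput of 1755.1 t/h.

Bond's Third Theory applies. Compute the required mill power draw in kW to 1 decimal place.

Bond:  W = 10 Wi (1/√P − 1/√F)
W = 10·7.5·(1/√357 − 1/√6937) = 10·7.5·(0.040919) = 3.0689 kWh/t
Power = W × throughput = 3.0689 kWh/t × 1755.1 t/h = 5386.3 kW

P = 5386.3 kW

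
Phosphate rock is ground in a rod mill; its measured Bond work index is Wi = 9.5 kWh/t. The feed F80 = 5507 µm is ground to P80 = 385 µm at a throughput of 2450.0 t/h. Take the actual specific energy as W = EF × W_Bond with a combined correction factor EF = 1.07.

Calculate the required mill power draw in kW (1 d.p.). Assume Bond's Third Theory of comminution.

P = 9336.4 kW

W = 10 Wi / √P80 − 10 Wi / √F80
W = 10·9.5·(1/√385 − 1/√5507) = 10·9.5·(0.037489) = 3.5615 kWh/t
W_actual = 1.07 × 3.5615 = 3.8108 kWh/t
Power = W × throughput = 3.8108 kWh/t × 2450.0 t/h = 9336.4 kW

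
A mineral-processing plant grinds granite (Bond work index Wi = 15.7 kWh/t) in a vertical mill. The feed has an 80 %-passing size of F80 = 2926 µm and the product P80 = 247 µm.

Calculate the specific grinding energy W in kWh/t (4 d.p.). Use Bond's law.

W = 10·Wi·[P80^(−½) − F80^(−½)]
1/√247 = 0.063628;  1/√2926 = 0.018487
W = 10·15.7·(0.063628 − 0.018487) = 7.0872 kWh/t

W = 7.0872 kWh/t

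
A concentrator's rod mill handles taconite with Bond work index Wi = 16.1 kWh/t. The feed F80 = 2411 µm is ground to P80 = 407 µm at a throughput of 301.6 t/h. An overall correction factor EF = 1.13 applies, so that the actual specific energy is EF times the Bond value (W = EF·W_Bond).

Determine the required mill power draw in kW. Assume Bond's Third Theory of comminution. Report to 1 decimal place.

P = 1602.3 kW

W = 10·Wi·[P80^(−½) − F80^(−½)]
W = 10·16.1·(1/√407 − 1/√2411) = 10·16.1·(0.029202) = 4.7016 kWh/t
W_actual = 1.13 × 4.7016 = 5.3128 kWh/t
P_mill = W·ṁ = 5.3128·301.6 = 1602.3 kW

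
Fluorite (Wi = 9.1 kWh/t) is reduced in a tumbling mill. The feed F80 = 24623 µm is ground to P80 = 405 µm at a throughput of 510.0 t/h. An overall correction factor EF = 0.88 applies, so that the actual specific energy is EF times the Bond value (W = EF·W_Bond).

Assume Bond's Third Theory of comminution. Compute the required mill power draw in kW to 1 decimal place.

P = 1769.1 kW

Bond:  W = 10 Wi (1/√P − 1/√F)
W = 10·9.1·(1/√405 − 1/√24623) = 10·9.1·(0.043318) = 3.9419 kWh/t
With EF = 0.88: W = 3.9419·0.88 = 3.4689 kWh/t
P = W·T = 3.4689·510.0 = 1769.1 kW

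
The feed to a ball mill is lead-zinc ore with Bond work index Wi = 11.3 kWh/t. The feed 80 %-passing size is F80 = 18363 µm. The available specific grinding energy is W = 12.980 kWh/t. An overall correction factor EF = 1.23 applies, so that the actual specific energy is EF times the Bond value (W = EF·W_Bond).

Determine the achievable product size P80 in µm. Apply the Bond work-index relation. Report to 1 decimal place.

W = 10 Wi / √P80 − 10 Wi / √F80
W_Bond = W / EF = 12.980 / 1.23 = 10.5528 kWh/t
⇒ 1/√P80 = W_Bond/(10 Wi) + 1/√F80
  = 10.5528/(10·11.3) + 1/√18363 = 0.093388 + 0.007380 = 0.100768
P80 = (1/0.100768)² = 9.9238² = 98.48 µm

P80 = 98.5 µm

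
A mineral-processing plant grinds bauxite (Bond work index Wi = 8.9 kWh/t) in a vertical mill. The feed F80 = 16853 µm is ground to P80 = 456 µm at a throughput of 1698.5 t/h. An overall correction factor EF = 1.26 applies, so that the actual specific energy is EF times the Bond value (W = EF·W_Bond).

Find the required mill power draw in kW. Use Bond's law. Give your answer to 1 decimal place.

W = 10 Wi (P80^-0.5 − F80^-0.5)
W = 10·8.9·(1/√456 − 1/√16853) = 10·8.9·(0.039126) = 3.4822 kWh/t
Corrected W = EF·W_Bond = 1.26·3.4822 = 4.3876 kWh/t
Mill draw = 4.3876 × 1698.5 = 7452.4 kW

P = 7452.4 kW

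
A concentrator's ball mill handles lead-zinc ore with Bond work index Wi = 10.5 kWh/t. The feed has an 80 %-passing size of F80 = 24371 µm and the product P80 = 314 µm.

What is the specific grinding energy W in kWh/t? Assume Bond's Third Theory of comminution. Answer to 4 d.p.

W = 5.2529 kWh/t

W_Bond = 10·Wi·(1/√P₈₀ − 1/√F₈₀)
1/√314 = 0.056433;  1/√24371 = 0.006406
W = 10·10.5·(0.056433 − 0.006406) = 5.2529 kWh/t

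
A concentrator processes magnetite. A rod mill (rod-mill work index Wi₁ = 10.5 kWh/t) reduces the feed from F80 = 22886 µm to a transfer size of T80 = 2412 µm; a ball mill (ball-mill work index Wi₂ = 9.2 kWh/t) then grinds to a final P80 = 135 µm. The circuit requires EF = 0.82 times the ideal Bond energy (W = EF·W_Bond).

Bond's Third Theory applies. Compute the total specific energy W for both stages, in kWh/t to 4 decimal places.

W = 6.1408 kWh/t

W_Bond = 10·Wi·(1/√P₈₀ − 1/√F₈₀)
Stage 1 (22886→2412 µm, Wi₁=10.5): W₁ = 10·10.5·(0.020362 − 0.006610) = 1.4439 kWh/t
Stage 2 (2412→135 µm, Wi₂=9.2): W₂ = 10·9.2·(0.086066 − 0.020362) = 6.0448 kWh/t
W = W₁ + W₂ = 1.4439 + 6.0448 = 7.4887 kWh/t
Corrected W = EF·W_Bond = 0.82·7.4887 = 6.1408 kWh/t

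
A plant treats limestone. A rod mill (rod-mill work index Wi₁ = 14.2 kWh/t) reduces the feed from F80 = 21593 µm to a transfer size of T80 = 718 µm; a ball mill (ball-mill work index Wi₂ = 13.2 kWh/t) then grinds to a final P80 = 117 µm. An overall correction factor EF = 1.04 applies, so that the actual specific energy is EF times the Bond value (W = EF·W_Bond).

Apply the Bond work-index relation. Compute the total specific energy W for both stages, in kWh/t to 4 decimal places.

W = 10 Wi (1/√P80 − 1/√F80)  [Bond]
Stage 1 (21593→718 µm, Wi₁=14.2): W₁ = 10·14.2·(0.037320 − 0.006805) = 4.3330 kWh/t
Stage 2 (718→117 µm, Wi₂=13.2): W₂ = 10·13.2·(0.092450 − 0.037320) = 7.2772 kWh/t
W = W₁ + W₂ = 4.3330 + 7.2772 = 11.6103 kWh/t
Corrected W = EF·W_Bond = 1.04·11.6103 = 12.0747 kWh/t

W = 12.0747 kWh/t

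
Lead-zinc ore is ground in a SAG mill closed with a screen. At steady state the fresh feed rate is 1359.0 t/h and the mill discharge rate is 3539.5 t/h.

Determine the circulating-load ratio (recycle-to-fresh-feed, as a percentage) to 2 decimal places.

CL = 160.45 %

M = F + R at steady state, so:
R = M − F = 3539.5 − 1359.0 = 2180.5 t/h
CL = 100·R/F = 100·2180.5/1359.0 = 160.45 %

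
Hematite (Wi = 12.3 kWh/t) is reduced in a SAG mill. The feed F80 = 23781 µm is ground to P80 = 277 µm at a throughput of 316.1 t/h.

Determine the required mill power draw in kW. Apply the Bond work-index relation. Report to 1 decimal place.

W = 10 Wi / √P80 − 10 Wi / √F80
W = 10·12.3·(1/√277 − 1/√23781) = 10·12.3·(0.053600) = 6.5927 kWh/t
P_mill = W·ṁ = 6.5927·316.1 = 2084.0 kW

P = 2084.0 kW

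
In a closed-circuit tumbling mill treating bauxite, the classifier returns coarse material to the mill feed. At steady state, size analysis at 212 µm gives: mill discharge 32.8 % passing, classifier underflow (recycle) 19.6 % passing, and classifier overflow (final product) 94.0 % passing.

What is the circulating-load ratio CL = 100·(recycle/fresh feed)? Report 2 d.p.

CL = 463.64 %

Balance %-passing 212 µm (r = R/F):
Fd + Rd = Ru + Fo ⇒ R/F = (o−d)/(d−u)
r = (94.0 − 32.8)/(32.8 − 19.6) = 61.2/13.2 = 4.6364
CL = 100·r = 463.64 %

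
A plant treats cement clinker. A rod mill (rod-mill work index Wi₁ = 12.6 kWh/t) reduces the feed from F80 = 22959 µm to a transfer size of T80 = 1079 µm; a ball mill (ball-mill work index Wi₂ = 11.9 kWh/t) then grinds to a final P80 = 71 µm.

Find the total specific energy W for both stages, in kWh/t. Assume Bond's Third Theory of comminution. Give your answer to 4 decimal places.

W = 10·Wi·[P80^(−½) − F80^(−½)]
Stage 1 (22959→1079 µm, Wi₁=12.6): W₁ = 10·12.6·(0.030443 − 0.006600) = 3.0043 kWh/t
Stage 2 (1079→71 µm, Wi₂=11.9): W₂ = 10·11.9·(0.118678 − 0.030443) = 10.5000 kWh/t
W = W₁ + W₂ = 3.0043 + 10.5000 = 13.5042 kWh/t

W = 13.5042 kWh/t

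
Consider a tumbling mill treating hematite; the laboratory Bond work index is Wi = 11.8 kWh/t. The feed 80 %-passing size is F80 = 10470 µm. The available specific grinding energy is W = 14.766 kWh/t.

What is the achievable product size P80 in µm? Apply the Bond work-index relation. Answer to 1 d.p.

P80 = 54.9 µm

W_Bond = 10·Wi·(1/√P₈₀ − 1/√F₈₀)
P80^(−½) = W/(10 Wi) + F80^(−½)
  = 14.7660/(10·11.8) + 1/√10470 = 0.125136 + 0.009773 = 0.134909
P80 = (1/0.134909)² = 7.4124² = 54.94 µm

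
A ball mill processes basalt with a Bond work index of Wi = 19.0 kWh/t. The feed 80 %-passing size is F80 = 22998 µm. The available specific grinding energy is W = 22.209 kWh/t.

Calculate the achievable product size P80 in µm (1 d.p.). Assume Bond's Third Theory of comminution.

Bond:  W = 10 Wi (1/√P − 1/√F)
⇒ 1/√P80 = W/(10·Wi) + 1/√F80
  = 22.2090/(10·19.0) + 1/√22998 = 0.116889 + 0.006594 = 0.123484
P80 = (1/0.123484)² = 8.0982² = 65.58 µm

P80 = 65.6 µm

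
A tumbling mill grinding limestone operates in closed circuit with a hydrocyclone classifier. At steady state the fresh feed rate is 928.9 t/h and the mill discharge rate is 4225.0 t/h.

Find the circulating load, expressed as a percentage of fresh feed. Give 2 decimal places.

M = F + R at steady state, so:
R = M − F = 4225.0 − 928.9 = 3296.1 t/h
CL = 100·R/F = 100·3296.1/928.9 = 354.84 %

CL = 354.84 %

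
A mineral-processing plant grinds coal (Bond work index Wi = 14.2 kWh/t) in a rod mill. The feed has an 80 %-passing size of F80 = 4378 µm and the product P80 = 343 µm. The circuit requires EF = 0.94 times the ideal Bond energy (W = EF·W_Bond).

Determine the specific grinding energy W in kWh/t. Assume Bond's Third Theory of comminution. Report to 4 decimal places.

W = 5.1899 kWh/t

W = 10 Wi / √P80 − 10 Wi / √F80
1/√343 = 0.053995;  1/√4378 = 0.015113
W = 10·14.2·(0.053995 − 0.015113) = 5.5212 kWh/t
W_actual = 0.94 × 5.5212 = 5.1899 kWh/t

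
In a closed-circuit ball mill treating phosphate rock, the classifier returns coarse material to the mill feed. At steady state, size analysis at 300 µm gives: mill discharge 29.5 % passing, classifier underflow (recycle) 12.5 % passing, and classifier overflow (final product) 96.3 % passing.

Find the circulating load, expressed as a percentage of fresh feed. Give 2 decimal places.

CL = 392.94 %

Let r = R/F. Size balance at 300 µm:
(1+r)·d = r·u + o ⇒ r = (o−d)/(d−u)
r = (96.3 − 29.5)/(29.5 − 12.5) = 66.8/17.0 = 3.9294
CL = 100·r = 392.94 %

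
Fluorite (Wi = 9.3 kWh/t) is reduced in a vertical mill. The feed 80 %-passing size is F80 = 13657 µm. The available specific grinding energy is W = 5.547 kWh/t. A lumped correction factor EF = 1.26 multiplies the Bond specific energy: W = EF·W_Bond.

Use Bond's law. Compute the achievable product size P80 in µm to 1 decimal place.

P80 = 320.1 µm

W = 10 Wi (P80^-0.5 − F80^-0.5)
W_Bond = W / EF = 5.547 / 1.26 = 4.4024 kWh/t
⇒ 1/√P80 = W_Bond/(10·Wi) + 1/√F80
  = 4.4024/(10·9.3) + 1/√13657 = 0.047337 + 0.008557 = 0.055894
P80 = (1/0.055894)² = 17.8909² = 320.08 µm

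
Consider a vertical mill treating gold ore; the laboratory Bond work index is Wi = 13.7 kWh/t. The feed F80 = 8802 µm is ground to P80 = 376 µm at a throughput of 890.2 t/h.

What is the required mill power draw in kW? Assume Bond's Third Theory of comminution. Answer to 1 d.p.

P = 4989.6 kW

W = 10·Wi·(P80^(-½) − F80^(-½))
W = 10·13.7·(1/√376 − 1/√8802) = 10·13.7·(0.040912) = 5.6050 kWh/t
Mill draw = 5.6050 × 890.2 = 4989.6 kW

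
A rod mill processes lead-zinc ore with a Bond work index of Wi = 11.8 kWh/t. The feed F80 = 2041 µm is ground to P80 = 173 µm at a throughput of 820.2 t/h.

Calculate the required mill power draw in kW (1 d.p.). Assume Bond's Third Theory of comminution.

Bond: W = 10·Wi·(1/√P80 − 1/√F80)
W = 10·11.8·(1/√173 − 1/√2041) = 10·11.8·(0.053894) = 6.3595 kWh/t
Power = W × throughput = 6.3595 kWh/t × 820.2 t/h = 5216.0 kW

P = 5216.0 kW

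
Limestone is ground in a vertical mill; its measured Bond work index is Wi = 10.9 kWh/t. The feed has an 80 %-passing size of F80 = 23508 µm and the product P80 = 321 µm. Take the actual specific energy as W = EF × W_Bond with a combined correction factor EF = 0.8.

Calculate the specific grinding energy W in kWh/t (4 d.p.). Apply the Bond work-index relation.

W = 4.2983 kWh/t

W = 10·Wi·[P80^(−½) − F80^(−½)]
1/√321 = 0.055815;  1/√23508 = 0.006522
W = 10·10.9·(0.055815 − 0.006522) = 5.3729 kWh/t
Corrected W = EF·W_Bond = 0.8·5.3729 = 4.2983 kWh/t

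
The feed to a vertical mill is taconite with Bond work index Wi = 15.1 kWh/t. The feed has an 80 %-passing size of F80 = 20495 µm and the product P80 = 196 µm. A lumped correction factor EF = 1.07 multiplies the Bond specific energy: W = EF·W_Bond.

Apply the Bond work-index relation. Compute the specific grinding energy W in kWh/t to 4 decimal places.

Bond: W = 10·Wi·(1/√P80 − 1/√F80)
1/√196 = 0.071429;  1/√20495 = 0.006985
W = 10·15.1·(0.071429 − 0.006985) = 9.7310 kWh/t
Corrected W = EF·W_Bond = 1.07·9.7310 = 10.4121 kWh/t

W = 10.4121 kWh/t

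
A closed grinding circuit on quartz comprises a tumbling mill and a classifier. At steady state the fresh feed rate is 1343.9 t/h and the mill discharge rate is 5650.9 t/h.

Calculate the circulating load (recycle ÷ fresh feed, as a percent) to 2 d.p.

M = F + R at steady state, so:
R = M − F = 5650.9 − 1343.9 = 4307.0 t/h
CL = 100·R/F = 100·4307.0/1343.9 = 320.49 %

CL = 320.49 %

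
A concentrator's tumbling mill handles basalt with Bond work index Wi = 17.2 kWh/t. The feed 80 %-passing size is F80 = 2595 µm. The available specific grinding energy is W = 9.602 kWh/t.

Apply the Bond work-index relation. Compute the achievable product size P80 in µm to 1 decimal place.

Bond: W = 10·Wi·(1/√P80 − 1/√F80)
1/√P80 = 1/√F80 + W/(10·Wi)
  = 9.6020/(10·17.2) + 1/√2595 = 0.055826 + 0.019630 = 0.075456
P80 = (1/0.075456)² = 13.2527² = 175.64 µm

P80 = 175.6 µm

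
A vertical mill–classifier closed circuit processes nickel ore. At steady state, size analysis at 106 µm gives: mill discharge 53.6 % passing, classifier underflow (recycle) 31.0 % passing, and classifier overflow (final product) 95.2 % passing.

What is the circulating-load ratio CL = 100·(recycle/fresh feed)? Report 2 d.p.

Let r = R/F. Size balance at 106 µm:
Fd + Rd = Ru + Fo ⇒ R/F = (o−d)/(d−u)
r = (95.2 − 53.6)/(53.6 − 31.0) = 41.6/22.6 = 1.8407
CL = 100·r = 184.07 %

CL = 184.07 %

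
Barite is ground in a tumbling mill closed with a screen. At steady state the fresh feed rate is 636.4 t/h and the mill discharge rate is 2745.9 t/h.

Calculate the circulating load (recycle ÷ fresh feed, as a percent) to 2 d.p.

Mill node: discharge = fresh + recycle.
R = M − F = 2745.9 − 636.4 = 2109.5 t/h
CL = 100·R/F = 100·2109.5/636.4 = 331.47 %

CL = 331.47 %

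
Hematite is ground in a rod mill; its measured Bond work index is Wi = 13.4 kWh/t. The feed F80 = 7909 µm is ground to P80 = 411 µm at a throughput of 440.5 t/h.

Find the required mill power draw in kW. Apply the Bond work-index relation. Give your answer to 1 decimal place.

W = 10 Wi (P80^-0.5 − F80^-0.5)
W = 10·13.4·(1/√411 − 1/√7909) = 10·13.4·(0.038082) = 5.1030 kWh/t
P = W·T = 5.1030·440.5 = 2247.9 kW

P = 2247.9 kW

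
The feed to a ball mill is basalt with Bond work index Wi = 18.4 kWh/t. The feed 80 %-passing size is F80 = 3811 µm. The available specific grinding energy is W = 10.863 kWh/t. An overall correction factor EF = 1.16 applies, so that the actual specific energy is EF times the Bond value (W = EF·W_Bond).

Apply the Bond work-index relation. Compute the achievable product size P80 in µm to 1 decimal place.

W = 10 Wi / √P80 − 10 Wi / √F80
W_Bond = W / EF = 10.863 / 1.16 = 9.3647 kWh/t
P80^(−½) = W_Bond/(10 Wi) + F80^(−½)
  = 9.3647/(10·18.4) + 1/√3811 = 0.050895 + 0.016199 = 0.067094
P80 = (1/0.067094)² = 14.9046² = 222.15 µm

P80 = 222.1 µm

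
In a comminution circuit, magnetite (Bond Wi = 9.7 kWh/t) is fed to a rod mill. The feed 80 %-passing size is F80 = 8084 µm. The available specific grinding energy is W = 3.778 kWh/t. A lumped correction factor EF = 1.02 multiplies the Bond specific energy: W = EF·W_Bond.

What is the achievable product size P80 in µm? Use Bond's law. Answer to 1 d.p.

W = 10 Wi (1/√P80 − 1/√F80)  [Bond]
W_Bond = W / EF = 3.778 / 1.02 = 3.7039 kWh/t
P80^-0.5 = F80^-0.5 + W_Bond/(10 Wi)
  = 3.7039/(10·9.7) + 1/√8084 = 0.038185 + 0.011122 = 0.049307
P80 = (1/0.049307)² = 20.2812² = 411.33 µm

P80 = 411.3 µm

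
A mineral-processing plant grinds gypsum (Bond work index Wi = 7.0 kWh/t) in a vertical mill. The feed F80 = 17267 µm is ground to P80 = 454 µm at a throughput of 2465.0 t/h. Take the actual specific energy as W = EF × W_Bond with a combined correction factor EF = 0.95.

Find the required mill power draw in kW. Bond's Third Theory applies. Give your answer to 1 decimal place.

P = 6445.8 kW

W = 10 Wi (P80^-0.5 − F80^-0.5)
W = 10·7.0·(1/√454 − 1/√17267) = 10·7.0·(0.039322) = 2.7526 kWh/t
With EF = 0.95: W = 2.7526·0.95 = 2.6149 kWh/t
Power = W × throughput = 2.6149 kWh/t × 2465.0 t/h = 6445.8 kW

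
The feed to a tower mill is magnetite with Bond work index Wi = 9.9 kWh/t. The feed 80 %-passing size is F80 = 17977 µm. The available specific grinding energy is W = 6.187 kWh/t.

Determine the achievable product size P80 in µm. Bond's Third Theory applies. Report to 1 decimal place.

W_Bond = 10·Wi·(1/√P₈₀ − 1/√F₈₀)
⇒ 1/√P80 = W/(10·Wi) + 1/√F80
  = 6.1870/(10·9.9) + 1/√17977 = 0.062495 + 0.007458 = 0.069953
P80 = (1/0.069953)² = 14.2953² = 204.35 µm

P80 = 204.4 µm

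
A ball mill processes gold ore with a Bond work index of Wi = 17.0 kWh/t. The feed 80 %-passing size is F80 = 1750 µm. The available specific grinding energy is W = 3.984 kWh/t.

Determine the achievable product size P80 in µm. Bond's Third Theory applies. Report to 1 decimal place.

Bond: W = 10·Wi·(1/√P80 − 1/√F80)
P80^(−½) = W/(10 Wi) + F80^(−½)
  = 3.9840/(10·17.0) + 1/√1750 = 0.023435 + 0.023905 = 0.047340
P80 = (1/0.047340)² = 21.1238² = 446.22 µm

P80 = 446.2 µm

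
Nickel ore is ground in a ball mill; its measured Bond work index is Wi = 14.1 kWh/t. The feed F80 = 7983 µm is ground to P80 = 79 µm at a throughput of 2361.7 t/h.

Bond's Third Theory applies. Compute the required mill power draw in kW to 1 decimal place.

P = 33738.4 kW

W = 10·Wi·[P80^(−½) − F80^(−½)]
W = 10·14.1·(1/√79 − 1/√7983) = 10·14.1·(0.101317) = 14.2856 kWh/t
P = W·T = 14.2856·2361.7 = 33738.4 kW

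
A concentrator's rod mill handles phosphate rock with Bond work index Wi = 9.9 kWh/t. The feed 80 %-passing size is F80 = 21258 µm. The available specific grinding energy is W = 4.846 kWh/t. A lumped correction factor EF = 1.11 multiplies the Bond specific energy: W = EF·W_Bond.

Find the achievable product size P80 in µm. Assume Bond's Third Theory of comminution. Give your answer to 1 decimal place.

P80 = 385.1 µm

W = 10 Wi / √P80 − 10 Wi / √F80
W_Bond = W / EF = 4.846 / 1.11 = 4.3658 kWh/t
⇒ 1/√P80 = W_Bond/(10·Wi) + 1/√F80
  = 4.3658/(10·9.9) + 1/√21258 = 0.044099 + 0.006859 = 0.050957
P80 = (1/0.050957)² = 19.6243² = 385.11 µm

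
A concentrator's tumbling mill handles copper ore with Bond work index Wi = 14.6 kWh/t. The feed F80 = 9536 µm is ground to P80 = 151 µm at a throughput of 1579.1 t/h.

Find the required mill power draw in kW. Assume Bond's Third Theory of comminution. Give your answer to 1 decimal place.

Bond: W = 10·Wi·(1/√P80 − 1/√F80)
W = 10·14.6·(1/√151 − 1/√9536) = 10·14.6·(0.071138) = 10.3862 kWh/t
Mill draw = 10.3862 × 1579.1 = 16400.9 kW

P = 16400.9 kW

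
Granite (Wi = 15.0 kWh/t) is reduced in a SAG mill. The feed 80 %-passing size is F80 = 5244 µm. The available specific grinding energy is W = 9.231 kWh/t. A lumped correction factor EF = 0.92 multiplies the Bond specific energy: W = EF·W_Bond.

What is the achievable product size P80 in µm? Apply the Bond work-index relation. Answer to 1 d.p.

W_Bond = 10·Wi·(1/√P₈₀ − 1/√F₈₀)
W_Bond = W / EF = 9.231 / 0.92 = 10.0337 kWh/t
⇒ 1/√P80 = W_Bond/(10 Wi) + 1/√F80
  = 10.0337/(10·15.0) + 1/√5244 = 0.066891 + 0.013809 = 0.080701
P80 = (1/0.080701)² = 12.3915² = 153.55 µm

P80 = 153.5 µm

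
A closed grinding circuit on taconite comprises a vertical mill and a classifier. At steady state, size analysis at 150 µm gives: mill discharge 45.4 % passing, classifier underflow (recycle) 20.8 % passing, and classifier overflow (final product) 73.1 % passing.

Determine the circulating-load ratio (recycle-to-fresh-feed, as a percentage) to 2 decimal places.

CL = 112.60 %

Let r = R/F. Size balance at 150 µm:
r = (o − d)/(d − u)
r = (73.1 − 45.4)/(45.4 − 20.8) = 27.7/24.6 = 1.1260
CL = 100·r = 112.60 %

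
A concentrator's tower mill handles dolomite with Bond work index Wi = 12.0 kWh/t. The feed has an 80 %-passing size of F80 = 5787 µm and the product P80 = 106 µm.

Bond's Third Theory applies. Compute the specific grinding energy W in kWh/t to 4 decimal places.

W = 10.0780 kWh/t

W = 10 Wi / √P80 − 10 Wi / √F80
1/√106 = 0.097129;  1/√5787 = 0.013145
W = 10·12.0·(0.097129 − 0.013145) = 10.0780 kWh/t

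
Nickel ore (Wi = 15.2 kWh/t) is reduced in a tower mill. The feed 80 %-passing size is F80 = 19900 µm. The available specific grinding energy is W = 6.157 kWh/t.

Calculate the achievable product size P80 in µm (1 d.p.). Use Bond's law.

P80 = 441.4 µm

W = 10·Wi·(P80^(-½) − F80^(-½))
⇒ 1/√P80 = W/(10·Wi) + 1/√F80
  = 6.1570/(10·15.2) + 1/√19900 = 0.040507 + 0.007089 = 0.047595
P80 = (1/0.047595)² = 21.0104² = 441.44 µm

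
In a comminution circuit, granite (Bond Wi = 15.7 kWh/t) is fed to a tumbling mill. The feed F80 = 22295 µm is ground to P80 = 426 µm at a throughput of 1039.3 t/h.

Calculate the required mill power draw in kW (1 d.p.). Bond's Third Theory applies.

P = 6812.8 kW

Bond: W = 10·Wi·(1/√P80 − 1/√F80)
W = 10·15.7·(1/√426 − 1/√22295) = 10·15.7·(0.041753) = 6.5552 kWh/t
P_mill = W·ṁ = 6.5552·1039.3 = 6812.8 kW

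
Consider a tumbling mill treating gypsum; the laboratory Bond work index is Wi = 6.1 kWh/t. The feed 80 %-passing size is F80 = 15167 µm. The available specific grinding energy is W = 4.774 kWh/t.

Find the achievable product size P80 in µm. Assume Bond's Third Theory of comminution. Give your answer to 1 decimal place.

W = 10 Wi (P80^-0.5 − F80^-0.5)
P80^(−½) = W/(10 Wi) + F80^(−½)
  = 4.7740/(10·6.1) + 1/√15167 = 0.078262 + 0.008120 = 0.086382
P80 = (1/0.086382)² = 11.5765² = 134.01 µm

P80 = 134.0 µm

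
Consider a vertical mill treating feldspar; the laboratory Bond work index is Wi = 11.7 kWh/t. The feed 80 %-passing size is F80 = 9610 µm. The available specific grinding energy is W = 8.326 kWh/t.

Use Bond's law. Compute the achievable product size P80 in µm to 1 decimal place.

P80 = 151.1 µm

W = 10·Wi·(P80^(-½) − F80^(-½))
⇒ 1/√P80 = W/(10 Wi) + 1/√F80
  = 8.3260/(10·11.7) + 1/√9610 = 0.071162 + 0.010201 = 0.081363
P80 = (1/0.081363)² = 12.2906² = 151.06 µm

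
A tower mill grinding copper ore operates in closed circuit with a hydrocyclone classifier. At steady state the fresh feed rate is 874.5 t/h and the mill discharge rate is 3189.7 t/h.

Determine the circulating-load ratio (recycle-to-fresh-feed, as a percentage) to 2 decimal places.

M = F + R at steady state, so:
R = M − F = 3189.7 − 874.5 = 2315.2 t/h
CL = 100·R/F = 100·2315.2/874.5 = 264.75 %

CL = 264.75 %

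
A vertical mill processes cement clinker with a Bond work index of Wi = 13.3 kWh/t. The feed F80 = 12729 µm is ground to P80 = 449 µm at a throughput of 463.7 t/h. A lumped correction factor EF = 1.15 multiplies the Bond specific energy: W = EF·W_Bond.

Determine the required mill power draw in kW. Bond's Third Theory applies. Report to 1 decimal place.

P = 2718.4 kW

W = 10·Wi·(P80^(-½) − F80^(-½))
W = 10·13.3·(1/√449 − 1/√12729) = 10·13.3·(0.038329) = 5.0978 kWh/t
With EF = 1.15: W = 5.0978·1.15 = 5.8625 kWh/t
Mill draw = 5.8625 × 463.7 = 2718.4 kW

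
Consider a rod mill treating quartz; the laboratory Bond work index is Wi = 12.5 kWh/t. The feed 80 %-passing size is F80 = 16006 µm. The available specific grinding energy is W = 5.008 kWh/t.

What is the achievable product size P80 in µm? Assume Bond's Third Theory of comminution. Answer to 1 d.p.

W = 10 Wi (1/√P80 − 1/√F80)  [Bond]
P80^-0.5 = F80^-0.5 + W/(10 Wi)
  = 5.0080/(10·12.5) + 1/√16006 = 0.040064 + 0.007904 = 0.047968
P80 = (1/0.047968)² = 20.8471² = 434.60 µm

P80 = 434.6 µm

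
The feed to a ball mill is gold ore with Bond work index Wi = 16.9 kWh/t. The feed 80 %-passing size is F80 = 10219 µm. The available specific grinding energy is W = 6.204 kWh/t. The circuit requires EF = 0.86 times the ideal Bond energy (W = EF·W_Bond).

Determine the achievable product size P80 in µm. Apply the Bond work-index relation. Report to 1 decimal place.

W = 10 Wi (P80^-0.5 − F80^-0.5)
W_Bond = W / EF = 6.204 / 0.86 = 7.2140 kWh/t
⇒ 1/√P80 = W_Bond/(10 Wi) + 1/√F80
  = 7.2140/(10·16.9) + 1/√10219 = 0.042686 + 0.009892 = 0.052578
P80 = (1/0.052578)² = 19.0192² = 361.73 µm

P80 = 361.7 µm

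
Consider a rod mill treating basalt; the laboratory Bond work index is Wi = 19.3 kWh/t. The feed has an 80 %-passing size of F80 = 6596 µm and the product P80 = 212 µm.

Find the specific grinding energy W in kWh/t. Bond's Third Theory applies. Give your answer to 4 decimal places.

W = 10 Wi (1/√P80 − 1/√F80)  [Bond]
1/√212 = 0.068680;  1/√6596 = 0.012313
W = 10·19.3·(0.068680 − 0.012313) = 10.8789 kWh/t

W = 10.8789 kWh/t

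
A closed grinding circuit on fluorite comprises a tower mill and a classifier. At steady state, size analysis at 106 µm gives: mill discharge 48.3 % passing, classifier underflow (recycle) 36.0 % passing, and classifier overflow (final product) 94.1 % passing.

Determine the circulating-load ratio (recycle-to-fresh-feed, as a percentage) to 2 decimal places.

CL = 372.36 %

Two-product formula at 106 µm:
Fd + Rd = Ru + Fo ⇒ R/F = (o−d)/(d−u)
r = (94.1 − 48.3)/(48.3 − 36.0) = 45.8/12.3 = 3.7236
CL = 100·r = 372.36 %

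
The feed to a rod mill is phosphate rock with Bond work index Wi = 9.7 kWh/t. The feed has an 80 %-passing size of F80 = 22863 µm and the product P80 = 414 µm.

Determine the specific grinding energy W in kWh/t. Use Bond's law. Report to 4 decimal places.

W = 10·Wi·(P80^(-½) − F80^(-½))
1/√414 = 0.049147;  1/√22863 = 0.006614
W = 10·9.7·(0.049147 − 0.006614) = 4.1258 kWh/t

W = 4.1258 kWh/t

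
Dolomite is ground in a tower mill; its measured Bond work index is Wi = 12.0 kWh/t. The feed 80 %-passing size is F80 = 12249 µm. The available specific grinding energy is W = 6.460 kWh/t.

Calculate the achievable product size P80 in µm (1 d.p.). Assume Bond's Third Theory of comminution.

P80 = 253.0 µm

W = 10 Wi (P80^-0.5 − F80^-0.5)
P80^(−½) = W/(10 Wi) + F80^(−½)
  = 6.4600/(10·12.0) + 1/√12249 = 0.053833 + 0.009035 = 0.062869
P80 = (1/0.062869)² = 15.9061² = 253.01 µm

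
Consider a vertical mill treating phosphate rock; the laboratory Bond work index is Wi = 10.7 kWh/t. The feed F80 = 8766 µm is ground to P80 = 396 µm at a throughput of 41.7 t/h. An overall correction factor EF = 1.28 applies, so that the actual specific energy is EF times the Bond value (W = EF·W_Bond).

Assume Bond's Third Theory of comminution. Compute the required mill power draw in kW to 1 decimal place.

Bond:  W = 10 Wi (1/√P − 1/√F)
W = 10·10.7·(1/√396 − 1/√8766) = 10·10.7·(0.039571) = 4.2341 kWh/t
Apply correction: 4.2341 × 1.28 = 5.4197 kWh/t
Power = W × throughput = 5.4197 kWh/t × 41.7 t/h = 226.0 kW

P = 226.0 kW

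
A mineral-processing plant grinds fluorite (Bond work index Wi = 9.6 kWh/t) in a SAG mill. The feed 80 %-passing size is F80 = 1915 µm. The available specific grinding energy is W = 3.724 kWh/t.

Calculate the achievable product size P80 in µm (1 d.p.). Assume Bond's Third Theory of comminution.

P80 = 263.2 µm

W = 10·Wi·[P80^(−½) − F80^(−½)]
⇒ 1/√P80 = W/(10·Wi) + 1/√F80
  = 3.7240/(10·9.6) + 1/√1915 = 0.038792 + 0.022852 = 0.061643
P80 = (1/0.061643)² = 16.2224² = 263.17 µm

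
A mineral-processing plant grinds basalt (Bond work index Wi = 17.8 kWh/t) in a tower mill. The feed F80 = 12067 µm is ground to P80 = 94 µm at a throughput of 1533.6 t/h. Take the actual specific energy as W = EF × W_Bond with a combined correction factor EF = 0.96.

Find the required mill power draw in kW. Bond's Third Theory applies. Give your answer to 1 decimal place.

P = 24644.0 kW

W = 10 Wi (1/√P80 − 1/√F80)  [Bond]
W = 10·17.8·(1/√94 − 1/√12067) = 10·17.8·(0.094039) = 16.7389 kWh/t
W_actual = 0.96 × 16.7389 = 16.0693 kWh/t
Power = W × throughput = 16.0693 kWh/t × 1533.6 t/h = 24644.0 kW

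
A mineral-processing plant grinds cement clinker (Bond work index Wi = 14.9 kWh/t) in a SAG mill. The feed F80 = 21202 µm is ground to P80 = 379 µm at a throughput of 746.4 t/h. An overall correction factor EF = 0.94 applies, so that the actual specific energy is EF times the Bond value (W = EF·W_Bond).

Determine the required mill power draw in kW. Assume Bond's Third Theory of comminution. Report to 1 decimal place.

W_Bond = 10·Wi·(1/√P₈₀ − 1/√F₈₀)
W = 10·14.9·(1/√379 − 1/√21202) = 10·14.9·(0.044499) = 6.6303 kWh/t
Corrected W = EF·W_Bond = 0.94·6.6303 = 6.2325 kWh/t
P = W·T = 6.2325·746.4 = 4651.9 kW

P = 4651.9 kW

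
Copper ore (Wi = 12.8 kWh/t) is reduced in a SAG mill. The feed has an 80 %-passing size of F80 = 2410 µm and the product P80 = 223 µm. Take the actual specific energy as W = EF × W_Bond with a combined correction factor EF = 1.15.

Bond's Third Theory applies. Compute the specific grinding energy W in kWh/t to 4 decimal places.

W = 10·Wi·[P80^(−½) − F80^(−½)]
1/√223 = 0.066965;  1/√2410 = 0.020370
W = 10·12.8·(0.066965 − 0.020370) = 5.9642 kWh/t
Corrected W = EF·W_Bond = 1.15·5.9642 = 6.8588 kWh/t

W = 6.8588 kWh/t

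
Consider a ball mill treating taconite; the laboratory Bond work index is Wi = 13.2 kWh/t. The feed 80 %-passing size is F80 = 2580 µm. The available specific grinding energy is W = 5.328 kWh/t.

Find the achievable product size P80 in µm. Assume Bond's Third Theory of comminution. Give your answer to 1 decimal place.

P80 = 277.3 µm

W = 10 Wi (1/√P80 − 1/√F80)  [Bond]
P80^-0.5 = F80^-0.5 + W/(10 Wi)
  = 5.3280/(10·13.2) + 1/√2580 = 0.040364 + 0.019687 = 0.060051
P80 = (1/0.060051)² = 16.6525² = 277.31 µm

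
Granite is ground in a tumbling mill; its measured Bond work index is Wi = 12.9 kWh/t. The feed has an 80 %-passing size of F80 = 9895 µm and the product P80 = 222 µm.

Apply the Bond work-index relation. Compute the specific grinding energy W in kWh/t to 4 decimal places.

W = 10 Wi (1/√P80 − 1/√F80)  [Bond]
1/√222 = 0.067116;  1/√9895 = 0.010053
W = 10·12.9·(0.067116 − 0.010053) = 7.3611 kWh/t

W = 7.3611 kWh/t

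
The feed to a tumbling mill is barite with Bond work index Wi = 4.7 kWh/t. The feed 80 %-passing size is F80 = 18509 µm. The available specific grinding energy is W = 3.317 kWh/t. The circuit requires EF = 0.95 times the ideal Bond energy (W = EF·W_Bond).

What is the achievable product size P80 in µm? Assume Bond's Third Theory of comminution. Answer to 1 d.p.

P80 = 150.0 µm

Bond:  W = 10 Wi (1/√P − 1/√F)
W_Bond = W / EF = 3.317 / 0.95 = 3.4916 kWh/t
1/√P80 = 1/√F80 + W_Bond/(10·Wi)
  = 3.4916/(10·4.7) + 1/√18509 = 0.074289 + 0.007350 = 0.081639
P80 = (1/0.081639)² = 12.2490² = 150.04 µm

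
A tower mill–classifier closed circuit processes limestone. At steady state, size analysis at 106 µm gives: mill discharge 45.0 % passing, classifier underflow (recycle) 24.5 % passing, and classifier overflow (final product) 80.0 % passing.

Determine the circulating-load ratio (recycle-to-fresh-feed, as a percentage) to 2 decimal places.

CL = 170.73 %

Balance %-passing 106 µm (r = R/F):
r = (o − d)/(d − u)
r = (80.0 − 45.0)/(45.0 − 24.5) = 35.0/20.5 = 1.7073
CL = 100·r = 170.73 %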